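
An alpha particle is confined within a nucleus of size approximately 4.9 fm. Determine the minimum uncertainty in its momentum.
1.076 × 10^-20 kg·m/s

Using the Heisenberg uncertainty principle:
ΔxΔp ≥ ℏ/2

With Δx ≈ L = 4.900e-15 m (the confinement size):
Δp_min = ℏ/(2Δx)
Δp_min = (1.055e-34 J·s) / (2 × 4.900e-15 m)
Δp_min = 1.076e-20 kg·m/s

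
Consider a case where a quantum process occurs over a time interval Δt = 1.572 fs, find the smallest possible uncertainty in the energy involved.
209.355 meV

Using the energy-time uncertainty principle:
ΔEΔt ≥ ℏ/2

The minimum uncertainty in energy is:
ΔE_min = ℏ/(2Δt)
ΔE_min = (1.055e-34 J·s) / (2 × 1.572e-15 s)
ΔE_min = 3.354e-20 J = 209.355 meV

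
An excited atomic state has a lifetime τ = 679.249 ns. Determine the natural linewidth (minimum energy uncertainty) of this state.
484.514 peV

Using the energy-time uncertainty principle:
ΔEΔt ≥ ℏ/2

The lifetime τ represents the time uncertainty Δt.
The natural linewidth (minimum energy uncertainty) is:

ΔE = ℏ/(2τ)
ΔE = (1.055e-34 J·s) / (2 × 6.792e-07 s)
ΔE = 7.763e-29 J = 484.514 peV

This natural linewidth limits the precision of spectroscopic measurements.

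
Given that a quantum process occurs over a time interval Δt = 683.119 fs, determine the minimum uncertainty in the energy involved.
481.770 μeV

Using the energy-time uncertainty principle:
ΔEΔt ≥ ℏ/2

The minimum uncertainty in energy is:
ΔE_min = ℏ/(2Δt)
ΔE_min = (1.055e-34 J·s) / (2 × 6.831e-13 s)
ΔE_min = 7.719e-23 J = 481.770 μeV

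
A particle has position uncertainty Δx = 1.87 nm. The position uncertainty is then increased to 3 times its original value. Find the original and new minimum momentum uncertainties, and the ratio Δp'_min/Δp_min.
Original Δp_min = 2.820 × 10^-26 kg·m/s; new Δp'_min = 9.399 × 10^-27 kg·m/s; ratio Δp'_min/Δp_min = 1/3.

From the uncertainty principle ΔxΔp ≥ ℏ/2, the minimum momentum uncertainty is Δp_min = ℏ/(2Δx).

Original (Δx = 1.87 nm = 1.870e-09 m):
Δp_min = (1.055e-34 J·s)/(2 × 1.870e-09 m) = 2.820e-26 kg·m/s

When Δx → 3Δx:
Δp'_min = ℏ/(2 × 3Δx) = (1/3) × ℏ/(2Δx) = (1/3) × Δp_min
Δp'_min = 1/3 × 2.820e-26 kg·m/s = 9.399e-27 kg·m/s

Since Δp_min ∝ 1/Δx, when Δx is increased to 3 times its original value, Δp_min decreases to 1/3 of its original value.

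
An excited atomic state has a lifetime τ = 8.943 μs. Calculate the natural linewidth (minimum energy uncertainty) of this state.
36.800 peV

Using the energy-time uncertainty principle:
ΔEΔt ≥ ℏ/2

The lifetime τ represents the time uncertainty Δt.
The natural linewidth (minimum energy uncertainty) is:

ΔE = ℏ/(2τ)
ΔE = (1.055e-34 J·s) / (2 × 8.943e-06 s)
ΔE = 5.896e-30 J = 36.800 peV

This natural linewidth limits the precision of spectroscopic measurements.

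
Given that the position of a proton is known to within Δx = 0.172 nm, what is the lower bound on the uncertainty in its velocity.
183.282 m/s

Using the Heisenberg uncertainty principle and Δp = mΔv:
ΔxΔp ≥ ℏ/2
Δx(mΔv) ≥ ℏ/2

The minimum uncertainty in velocity is:
Δv_min = ℏ/(2mΔx)
Δv_min = (1.055e-34 J·s) / (2 × 1.673e-27 kg × 1.720e-10 m)
Δv_min = 1.833e+02 m/s = 183.282 m/s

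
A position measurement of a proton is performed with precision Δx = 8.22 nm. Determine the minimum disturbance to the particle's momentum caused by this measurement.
6.415 × 10^-27 kg·m/s

The uncertainty principle implies that measuring position disturbs momentum:
ΔxΔp ≥ ℏ/2

When we measure position with precision Δx, we necessarily introduce a momentum uncertainty:
Δp ≥ ℏ/(2Δx)
Δp_min = (1.055e-34 J·s) / (2 × 8.220e-09 m)
Δp_min = 6.415e-27 kg·m/s

The more precisely we measure position, the greater the momentum disturbance.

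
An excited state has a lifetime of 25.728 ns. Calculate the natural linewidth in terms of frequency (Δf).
3.093 MHz

Using the energy-time uncertainty principle and E = hf:
ΔEΔt ≥ ℏ/2
hΔf·Δt ≥ ℏ/2

The minimum frequency uncertainty is:
Δf = ℏ/(2hτ) = 1/(4πτ)
Δf = 1/(4π × 2.573e-08 s)
Δf = 3.093e+06 Hz = 3.093 MHz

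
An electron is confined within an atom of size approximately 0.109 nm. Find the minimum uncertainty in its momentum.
4.837 × 10^-25 kg·m/s

Using the Heisenberg uncertainty principle:
ΔxΔp ≥ ℏ/2

With Δx ≈ L = 1.090e-10 m (the confinement size):
Δp_min = ℏ/(2Δx)
Δp_min = (1.055e-34 J·s) / (2 × 1.090e-10 m)
Δp_min = 4.837e-25 kg·m/s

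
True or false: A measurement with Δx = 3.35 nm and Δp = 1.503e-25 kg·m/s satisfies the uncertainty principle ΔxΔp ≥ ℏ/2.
Yes, it satisfies the uncertainty principle.

Calculate the product ΔxΔp:
ΔxΔp = (3.350e-09 m) × (1.503e-25 kg·m/s)
ΔxΔp = 5.035e-34 J·s

Compare to the minimum allowed value ℏ/2:
ℏ/2 = 5.273e-35 J·s

Since ΔxΔp = 5.035e-34 J·s ≥ 5.273e-35 J·s = ℏ/2,
the measurement satisfies the uncertainty principle.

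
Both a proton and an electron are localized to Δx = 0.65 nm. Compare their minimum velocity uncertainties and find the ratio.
The electron has the larger minimum velocity uncertainty, by a ratio of 1836.2.

For both particles, Δp_min = ℏ/(2Δx) = 8.112e-26 kg·m/s (same for both).

The velocity uncertainty is Δv = Δp/m:
- proton: Δv = 8.112e-26 / 1.673e-27 = 4.850e+01 m/s = 48.499 m/s
- electron: Δv = 8.112e-26 / 9.109e-31 = 8.905e+04 m/s = 89.052 km/s

Ratio: 8.905e+04 / 4.850e+01 = 1836.2

The lighter particle has larger velocity uncertainty because Δv ∝ 1/m.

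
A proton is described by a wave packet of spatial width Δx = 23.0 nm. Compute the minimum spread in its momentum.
2.293 × 10^-27 kg·m/s

For a wave packet, the spatial width Δx and momentum spread Δp are related by the uncertainty principle:
ΔxΔp ≥ ℏ/2

The minimum momentum spread is:
Δp_min = ℏ/(2Δx)
Δp_min = (1.055e-34 J·s) / (2 × 2.300e-08 m)
Δp_min = 2.293e-27 kg·m/s

A wave packet cannot have both a well-defined position and well-defined momentum.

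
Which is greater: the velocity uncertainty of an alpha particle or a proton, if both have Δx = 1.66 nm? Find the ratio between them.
The proton has the larger minimum velocity uncertainty, by a ratio of 4.0.

For both particles, Δp_min = ℏ/(2Δx) = 3.176e-26 kg·m/s (same for both).

The velocity uncertainty is Δv = Δp/m:
- alpha particle: Δv = 3.176e-26 / 6.645e-27 = 4.780e+00 m/s = 4.780 m/s
- proton: Δv = 3.176e-26 / 1.673e-27 = 1.899e+01 m/s = 18.991 m/s

Ratio: 1.899e+01 / 4.780e+00 = 4.0

The lighter particle has larger velocity uncertainty because Δv ∝ 1/m.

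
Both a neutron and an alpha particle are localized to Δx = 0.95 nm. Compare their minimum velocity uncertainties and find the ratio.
The neutron has the larger minimum velocity uncertainty, by a ratio of 4.0.

For both particles, Δp_min = ℏ/(2Δx) = 5.550e-26 kg·m/s (same for both).

The velocity uncertainty is Δv = Δp/m:
- neutron: Δv = 5.550e-26 / 1.675e-27 = 3.314e+01 m/s = 33.138 m/s
- alpha particle: Δv = 5.550e-26 / 6.645e-27 = 8.353e+00 m/s = 8.353 m/s

Ratio: 3.314e+01 / 8.353e+00 = 4.0

The lighter particle has larger velocity uncertainty because Δv ∝ 1/m.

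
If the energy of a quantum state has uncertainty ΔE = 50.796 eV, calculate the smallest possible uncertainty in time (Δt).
6.479 as

Using the energy-time uncertainty principle:
ΔEΔt ≥ ℏ/2

The minimum uncertainty in time is:
Δt_min = ℏ/(2ΔE)
Δt_min = (1.055e-34 J·s) / (2 × 8.138e-18 J)
Δt_min = 6.479e-18 s = 6.479 as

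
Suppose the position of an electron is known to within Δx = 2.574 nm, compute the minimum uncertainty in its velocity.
22.488 km/s

Using the Heisenberg uncertainty principle and Δp = mΔv:
ΔxΔp ≥ ℏ/2
Δx(mΔv) ≥ ℏ/2

The minimum uncertainty in velocity is:
Δv_min = ℏ/(2mΔx)
Δv_min = (1.055e-34 J·s) / (2 × 9.109e-31 kg × 2.574e-09 m)
Δv_min = 2.249e+04 m/s = 22.488 km/s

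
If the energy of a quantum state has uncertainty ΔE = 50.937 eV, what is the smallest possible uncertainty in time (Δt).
6.461 as

Using the energy-time uncertainty principle:
ΔEΔt ≥ ℏ/2

The minimum uncertainty in time is:
Δt_min = ℏ/(2ΔE)
Δt_min = (1.055e-34 J·s) / (2 × 8.161e-18 J)
Δt_min = 6.461e-18 s = 6.461 as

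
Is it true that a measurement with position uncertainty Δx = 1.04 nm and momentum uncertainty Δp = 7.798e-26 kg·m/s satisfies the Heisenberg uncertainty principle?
Yes, it satisfies the uncertainty principle.

Calculate the product ΔxΔp:
ΔxΔp = (1.040e-09 m) × (7.798e-26 kg·m/s)
ΔxΔp = 8.110e-35 J·s

Compare to the minimum allowed value ℏ/2:
ℏ/2 = 5.273e-35 J·s

Since ΔxΔp = 8.110e-35 J·s ≥ 5.273e-35 J·s = ℏ/2,
the measurement satisfies the uncertainty principle.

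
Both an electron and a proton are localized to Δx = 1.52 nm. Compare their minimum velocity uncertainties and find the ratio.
The electron has the larger minimum velocity uncertainty, by a ratio of 1836.2.

For both particles, Δp_min = ℏ/(2Δx) = 3.469e-26 kg·m/s (same for both).

The velocity uncertainty is Δv = Δp/m:
- electron: Δv = 3.469e-26 / 9.109e-31 = 3.808e+04 m/s = 38.081 km/s
- proton: Δv = 3.469e-26 / 1.673e-27 = 2.074e+01 m/s = 20.740 m/s

Ratio: 3.808e+04 / 2.074e+01 = 1836.2

The lighter particle has larger velocity uncertainty because Δv ∝ 1/m.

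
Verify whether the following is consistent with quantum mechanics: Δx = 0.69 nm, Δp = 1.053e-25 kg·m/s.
Yes, it satisfies the uncertainty principle.

Calculate the product ΔxΔp:
ΔxΔp = (6.900e-10 m) × (1.053e-25 kg·m/s)
ΔxΔp = 7.266e-35 J·s

Compare to the minimum allowed value ℏ/2:
ℏ/2 = 5.273e-35 J·s

Since ΔxΔp = 7.266e-35 J·s ≥ 5.273e-35 J·s = ℏ/2,
the measurement satisfies the uncertainty principle.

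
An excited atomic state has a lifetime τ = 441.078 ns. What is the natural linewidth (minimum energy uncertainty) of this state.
746.140 peV

Using the energy-time uncertainty principle:
ΔEΔt ≥ ℏ/2

The lifetime τ represents the time uncertainty Δt.
The natural linewidth (minimum energy uncertainty) is:

ΔE = ℏ/(2τ)
ΔE = (1.055e-34 J·s) / (2 × 4.411e-07 s)
ΔE = 1.195e-28 J = 746.140 peV

This natural linewidth limits the precision of spectroscopic measurements.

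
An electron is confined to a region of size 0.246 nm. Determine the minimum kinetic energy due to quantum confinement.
157.396 meV

Using the uncertainty principle:

1. Position uncertainty: Δx ≈ 2.460e-10 m
2. Minimum momentum uncertainty: Δp = ℏ/(2Δx) = 2.143e-25 kg·m/s
3. Minimum kinetic energy:
   KE = (Δp)²/(2m) = (2.143e-25)²/(2 × 9.109e-31 kg)
   KE = 2.522e-20 J = 157.396 meV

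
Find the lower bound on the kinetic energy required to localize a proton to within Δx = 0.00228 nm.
997.894 meV

Localizing a particle requires giving it sufficient momentum uncertainty:

1. From uncertainty principle: Δp ≥ ℏ/(2Δx)
   Δp_min = (1.055e-34 J·s) / (2 × 2.280e-12 m)
   Δp_min = 2.313e-23 kg·m/s

2. This momentum uncertainty corresponds to kinetic energy:
   KE ≈ (Δp)²/(2m) = (2.313e-23)²/(2 × 1.673e-27 kg)
   KE = 1.599e-19 J = 997.894 meV

Tighter localization requires more energy.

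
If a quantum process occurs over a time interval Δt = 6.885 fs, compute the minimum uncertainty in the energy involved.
47.800 meV

Using the energy-time uncertainty principle:
ΔEΔt ≥ ℏ/2

The minimum uncertainty in energy is:
ΔE_min = ℏ/(2Δt)
ΔE_min = (1.055e-34 J·s) / (2 × 6.885e-15 s)
ΔE_min = 7.658e-21 J = 47.800 meV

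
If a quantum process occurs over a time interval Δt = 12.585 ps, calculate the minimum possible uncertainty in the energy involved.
26.151 μeV

Using the energy-time uncertainty principle:
ΔEΔt ≥ ℏ/2

The minimum uncertainty in energy is:
ΔE_min = ℏ/(2Δt)
ΔE_min = (1.055e-34 J·s) / (2 × 1.259e-11 s)
ΔE_min = 4.190e-24 J = 26.151 μeV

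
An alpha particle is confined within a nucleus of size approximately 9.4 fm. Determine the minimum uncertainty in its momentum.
5.609 × 10^-21 kg·m/s

Using the Heisenberg uncertainty principle:
ΔxΔp ≥ ℏ/2

With Δx ≈ L = 9.400e-15 m (the confinement size):
Δp_min = ℏ/(2Δx)
Δp_min = (1.055e-34 J·s) / (2 × 9.400e-15 m)
Δp_min = 5.609e-21 kg·m/s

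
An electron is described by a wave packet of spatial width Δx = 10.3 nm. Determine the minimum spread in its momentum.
5.119 × 10^-27 kg·m/s

For a wave packet, the spatial width Δx and momentum spread Δp are related by the uncertainty principle:
ΔxΔp ≥ ℏ/2

The minimum momentum spread is:
Δp_min = ℏ/(2Δx)
Δp_min = (1.055e-34 J·s) / (2 × 1.030e-08 m)
Δp_min = 5.119e-27 kg·m/s

A wave packet cannot have both a well-defined position and well-defined momentum.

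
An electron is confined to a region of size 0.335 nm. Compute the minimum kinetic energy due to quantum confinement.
84.874 meV

Using the uncertainty principle:

1. Position uncertainty: Δx ≈ 3.350e-10 m
2. Minimum momentum uncertainty: Δp = ℏ/(2Δx) = 1.574e-25 kg·m/s
3. Minimum kinetic energy:
   KE = (Δp)²/(2m) = (1.574e-25)²/(2 × 9.109e-31 kg)
   KE = 1.360e-20 J = 84.874 meV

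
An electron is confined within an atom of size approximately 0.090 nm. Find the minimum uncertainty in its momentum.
5.859 × 10^-25 kg·m/s

Using the Heisenberg uncertainty principle:
ΔxΔp ≥ ℏ/2

With Δx ≈ L = 9.000e-11 m (the confinement size):
Δp_min = ℏ/(2Δx)
Δp_min = (1.055e-34 J·s) / (2 × 9.000e-11 m)
Δp_min = 5.859e-25 kg·m/s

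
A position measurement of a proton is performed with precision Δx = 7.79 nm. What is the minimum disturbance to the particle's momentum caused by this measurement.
6.769 × 10^-27 kg·m/s

The uncertainty principle implies that measuring position disturbs momentum:
ΔxΔp ≥ ℏ/2

When we measure position with precision Δx, we necessarily introduce a momentum uncertainty:
Δp ≥ ℏ/(2Δx)
Δp_min = (1.055e-34 J·s) / (2 × 7.790e-09 m)
Δp_min = 6.769e-27 kg·m/s

The more precisely we measure position, the greater the momentum disturbance.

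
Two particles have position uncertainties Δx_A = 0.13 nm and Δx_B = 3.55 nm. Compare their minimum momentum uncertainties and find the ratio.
Particle A has the larger minimum momentum uncertainty, by a factor of 27.31.

For each particle, the minimum momentum uncertainty is Δp_min = ℏ/(2Δx):

Particle A: Δp_A = ℏ/(2×1.300e-10 m) = 4.056e-25 kg·m/s
Particle B: Δp_B = ℏ/(2×3.550e-09 m) = 1.485e-26 kg·m/s

Ratio: Δp_A/Δp_B = 27.31

Since Δp_min ∝ 1/Δx, the particle with smaller position uncertainty (A) has larger momentum uncertainty.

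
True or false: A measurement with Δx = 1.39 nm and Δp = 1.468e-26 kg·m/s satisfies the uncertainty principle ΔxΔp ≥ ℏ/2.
No, it violates the uncertainty principle (impossible measurement).

Calculate the product ΔxΔp:
ΔxΔp = (1.390e-09 m) × (1.468e-26 kg·m/s)
ΔxΔp = 2.041e-35 J·s

Compare to the minimum allowed value ℏ/2:
ℏ/2 = 5.273e-35 J·s

Since ΔxΔp = 2.041e-35 J·s < 5.273e-35 J·s = ℏ/2,
the measurement violates the uncertainty principle.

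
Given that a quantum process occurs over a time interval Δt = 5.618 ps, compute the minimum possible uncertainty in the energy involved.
58.581 μeV

Using the energy-time uncertainty principle:
ΔEΔt ≥ ℏ/2

The minimum uncertainty in energy is:
ΔE_min = ℏ/(2Δt)
ΔE_min = (1.055e-34 J·s) / (2 × 5.618e-12 s)
ΔE_min = 9.386e-24 J = 58.581 μeV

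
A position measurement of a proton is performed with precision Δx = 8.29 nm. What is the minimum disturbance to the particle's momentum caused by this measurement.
6.361 × 10^-27 kg·m/s

The uncertainty principle implies that measuring position disturbs momentum:
ΔxΔp ≥ ℏ/2

When we measure position with precision Δx, we necessarily introduce a momentum uncertainty:
Δp ≥ ℏ/(2Δx)
Δp_min = (1.055e-34 J·s) / (2 × 8.290e-09 m)
Δp_min = 6.361e-27 kg·m/s

The more precisely we measure position, the greater the momentum disturbance.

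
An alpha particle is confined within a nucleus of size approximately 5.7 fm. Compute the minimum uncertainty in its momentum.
9.251 × 10^-21 kg·m/s

Using the Heisenberg uncertainty principle:
ΔxΔp ≥ ℏ/2

With Δx ≈ L = 5.700e-15 m (the confinement size):
Δp_min = ℏ/(2Δx)
Δp_min = (1.055e-34 J·s) / (2 × 5.700e-15 m)
Δp_min = 9.251e-21 kg·m/s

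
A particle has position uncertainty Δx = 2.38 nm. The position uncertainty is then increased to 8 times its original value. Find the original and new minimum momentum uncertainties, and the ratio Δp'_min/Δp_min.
Original Δp_min = 2.215 × 10^-26 kg·m/s; new Δp'_min = 2.769 × 10^-27 kg·m/s; ratio Δp'_min/Δp_min = 1/8.

From the uncertainty principle ΔxΔp ≥ ℏ/2, the minimum momentum uncertainty is Δp_min = ℏ/(2Δx).

Original (Δx = 2.38 nm = 2.380e-09 m):
Δp_min = (1.055e-34 J·s)/(2 × 2.380e-09 m) = 2.215e-26 kg·m/s

When Δx → 8Δx:
Δp'_min = ℏ/(2 × 8Δx) = (1/8) × ℏ/(2Δx) = (1/8) × Δp_min
Δp'_min = 1/8 × 2.215e-26 kg·m/s = 2.769e-27 kg·m/s

Since Δp_min ∝ 1/Δx, when Δx is increased to 8 times its original value, Δp_min decreases to 1/8 of its original value.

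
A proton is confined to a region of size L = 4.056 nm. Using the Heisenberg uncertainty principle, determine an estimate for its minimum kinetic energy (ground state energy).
315.325 neV

Using the uncertainty principle to estimate ground state energy:

1. The position uncertainty is approximately the confinement size:
   Δx ≈ L = 4.056e-09 m

2. From ΔxΔp ≥ ℏ/2, the minimum momentum uncertainty is:
   Δp ≈ ℏ/(2L) = 1.300e-26 kg·m/s

3. The kinetic energy is approximately:
   KE ≈ (Δp)²/(2m) = (1.300e-26)²/(2 × 1.673e-27 kg)
   KE ≈ 5.052e-26 J = 315.325 neV

This is an order-of-magnitude estimate of the ground state energy.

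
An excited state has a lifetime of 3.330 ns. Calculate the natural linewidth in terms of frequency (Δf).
23.897 MHz

Using the energy-time uncertainty principle and E = hf:
ΔEΔt ≥ ℏ/2
hΔf·Δt ≥ ℏ/2

The minimum frequency uncertainty is:
Δf = ℏ/(2hτ) = 1/(4πτ)
Δf = 1/(4π × 3.330e-09 s)
Δf = 2.390e+07 Hz = 23.897 MHz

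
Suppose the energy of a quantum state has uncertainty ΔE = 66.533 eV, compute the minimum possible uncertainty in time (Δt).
4.947 as

Using the energy-time uncertainty principle:
ΔEΔt ≥ ℏ/2

The minimum uncertainty in time is:
Δt_min = ℏ/(2ΔE)
Δt_min = (1.055e-34 J·s) / (2 × 1.066e-17 J)
Δt_min = 4.947e-18 s = 4.947 as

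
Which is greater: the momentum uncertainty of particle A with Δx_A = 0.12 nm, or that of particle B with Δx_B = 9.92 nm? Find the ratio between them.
Particle A has the larger minimum momentum uncertainty, by a factor of 82.67.

For each particle, the minimum momentum uncertainty is Δp_min = ℏ/(2Δx):

Particle A: Δp_A = ℏ/(2×1.200e-10 m) = 4.394e-25 kg·m/s
Particle B: Δp_B = ℏ/(2×9.920e-09 m) = 5.315e-27 kg·m/s

Ratio: Δp_A/Δp_B = 82.67

Since Δp_min ∝ 1/Δx, the particle with smaller position uncertainty (A) has larger momentum uncertainty.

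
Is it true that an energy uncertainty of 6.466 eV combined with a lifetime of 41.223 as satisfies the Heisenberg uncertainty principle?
No, it violates the uncertainty relation.

Calculate the product ΔEΔt:
ΔE = 6.466 eV = 1.036e-18 J
ΔEΔt = (1.036e-18 J) × (4.122e-17 s)
ΔEΔt = 4.271e-35 J·s

Compare to the minimum allowed value ℏ/2:
ℏ/2 = 5.273e-35 J·s

Since ΔEΔt = 4.271e-35 J·s < 5.273e-35 J·s = ℏ/2,
this violates the uncertainty relation.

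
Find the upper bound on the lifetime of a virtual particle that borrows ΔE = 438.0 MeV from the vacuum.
7.514 × 10^-25 s

Using the energy-time uncertainty principle:
ΔEΔt ≥ ℏ/2

For a virtual particle borrowing energy ΔE, the maximum lifetime is:
Δt_max = ℏ/(2ΔE)

Converting energy:
ΔE = 438.0 MeV = 7.018e-11 J

Δt_max = (1.055e-34 J·s) / (2 × 7.018e-11 J)
Δt_max = 7.514e-25 s = 7.514 × 10^-25 s

Virtual particles with higher borrowed energy exist for shorter times.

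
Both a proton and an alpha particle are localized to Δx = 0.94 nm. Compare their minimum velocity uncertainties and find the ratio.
The proton has the larger minimum velocity uncertainty, by a ratio of 4.0.

For both particles, Δp_min = ℏ/(2Δx) = 5.609e-26 kg·m/s (same for both).

The velocity uncertainty is Δv = Δp/m:
- proton: Δv = 5.609e-26 / 1.673e-27 = 3.354e+01 m/s = 33.537 m/s
- alpha particle: Δv = 5.609e-26 / 6.645e-27 = 8.442e+00 m/s = 8.442 m/s

Ratio: 3.354e+01 / 8.442e+00 = 4.0

The lighter particle has larger velocity uncertainty because Δv ∝ 1/m.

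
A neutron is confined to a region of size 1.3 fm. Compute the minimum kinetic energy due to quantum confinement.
3.065 MeV

Using the uncertainty principle:

1. Position uncertainty: Δx ≈ 1.300e-15 m
2. Minimum momentum uncertainty: Δp = ℏ/(2Δx) = 4.056e-20 kg·m/s
3. Minimum kinetic energy:
   KE = (Δp)²/(2m) = (4.056e-20)²/(2 × 1.675e-27 kg)
   KE = 4.911e-13 J = 3.065 MeV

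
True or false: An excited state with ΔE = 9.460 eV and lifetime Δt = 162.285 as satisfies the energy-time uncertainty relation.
Yes, it satisfies the uncertainty relation.

Calculate the product ΔEΔt:
ΔE = 9.460 eV = 1.516e-18 J
ΔEΔt = (1.516e-18 J) × (1.623e-16 s)
ΔEΔt = 2.460e-34 J·s

Compare to the minimum allowed value ℏ/2:
ℏ/2 = 5.273e-35 J·s

Since ΔEΔt = 2.460e-34 J·s ≥ 5.273e-35 J·s = ℏ/2,
this satisfies the uncertainty relation.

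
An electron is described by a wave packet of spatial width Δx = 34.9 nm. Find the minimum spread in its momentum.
1.511 × 10^-27 kg·m/s

For a wave packet, the spatial width Δx and momentum spread Δp are related by the uncertainty principle:
ΔxΔp ≥ ℏ/2

The minimum momentum spread is:
Δp_min = ℏ/(2Δx)
Δp_min = (1.055e-34 J·s) / (2 × 3.490e-08 m)
Δp_min = 1.511e-27 kg·m/s

A wave packet cannot have both a well-defined position and well-defined momentum.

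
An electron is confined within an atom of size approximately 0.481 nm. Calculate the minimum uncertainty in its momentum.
1.096 × 10^-25 kg·m/s

Using the Heisenberg uncertainty principle:
ΔxΔp ≥ ℏ/2

With Δx ≈ L = 4.810e-10 m (the confinement size):
Δp_min = ℏ/(2Δx)
Δp_min = (1.055e-34 J·s) / (2 × 4.810e-10 m)
Δp_min = 1.096e-25 kg·m/s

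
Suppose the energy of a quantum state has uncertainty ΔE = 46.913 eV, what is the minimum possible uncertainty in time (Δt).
7.015 as

Using the energy-time uncertainty principle:
ΔEΔt ≥ ℏ/2

The minimum uncertainty in time is:
Δt_min = ℏ/(2ΔE)
Δt_min = (1.055e-34 J·s) / (2 × 7.516e-18 J)
Δt_min = 7.015e-18 s = 7.015 as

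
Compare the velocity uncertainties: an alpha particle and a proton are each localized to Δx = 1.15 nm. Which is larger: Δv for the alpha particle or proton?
The proton has the larger minimum velocity uncertainty, by a ratio of 4.0.

For both particles, Δp_min = ℏ/(2Δx) = 4.585e-26 kg·m/s (same for both).

The velocity uncertainty is Δv = Δp/m:
- alpha particle: Δv = 4.585e-26 / 6.645e-27 = 6.900e+00 m/s = 6.900 m/s
- proton: Δv = 4.585e-26 / 1.673e-27 = 2.741e+01 m/s = 27.413 m/s

Ratio: 2.741e+01 / 6.900e+00 = 4.0

The lighter particle has larger velocity uncertainty because Δv ∝ 1/m.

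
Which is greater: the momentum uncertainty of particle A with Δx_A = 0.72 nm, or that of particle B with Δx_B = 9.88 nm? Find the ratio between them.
Particle A has the larger minimum momentum uncertainty, by a factor of 13.72.

For each particle, the minimum momentum uncertainty is Δp_min = ℏ/(2Δx):

Particle A: Δp_A = ℏ/(2×7.200e-10 m) = 7.323e-26 kg·m/s
Particle B: Δp_B = ℏ/(2×9.880e-09 m) = 5.337e-27 kg·m/s

Ratio: Δp_A/Δp_B = 13.72

Since Δp_min ∝ 1/Δx, the particle with smaller position uncertainty (A) has larger momentum uncertainty.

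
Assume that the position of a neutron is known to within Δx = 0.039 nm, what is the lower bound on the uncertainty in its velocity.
807.208 m/s

Using the Heisenberg uncertainty principle and Δp = mΔv:
ΔxΔp ≥ ℏ/2
Δx(mΔv) ≥ ℏ/2

The minimum uncertainty in velocity is:
Δv_min = ℏ/(2mΔx)
Δv_min = (1.055e-34 J·s) / (2 × 1.675e-27 kg × 3.900e-11 m)
Δv_min = 8.072e+02 m/s = 807.208 m/s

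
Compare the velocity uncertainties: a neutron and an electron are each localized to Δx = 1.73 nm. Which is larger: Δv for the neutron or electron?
The electron has the larger minimum velocity uncertainty, by a ratio of 1838.7.

For both particles, Δp_min = ℏ/(2Δx) = 3.048e-26 kg·m/s (same for both).

The velocity uncertainty is Δv = Δp/m:
- neutron: Δv = 3.048e-26 / 1.675e-27 = 1.820e+01 m/s = 18.197 m/s
- electron: Δv = 3.048e-26 / 9.109e-31 = 3.346e+04 m/s = 33.459 km/s

Ratio: 3.346e+04 / 1.820e+01 = 1838.7

The lighter particle has larger velocity uncertainty because Δv ∝ 1/m.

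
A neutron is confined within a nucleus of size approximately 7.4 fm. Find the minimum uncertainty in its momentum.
7.125 × 10^-21 kg·m/s

Using the Heisenberg uncertainty principle:
ΔxΔp ≥ ℏ/2

With Δx ≈ L = 7.400e-15 m (the confinement size):
Δp_min = ℏ/(2Δx)
Δp_min = (1.055e-34 J·s) / (2 × 7.400e-15 m)
Δp_min = 7.125e-21 kg·m/s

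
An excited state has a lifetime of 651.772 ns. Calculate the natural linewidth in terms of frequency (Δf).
122.094 kHz

Using the energy-time uncertainty principle and E = hf:
ΔEΔt ≥ ℏ/2
hΔf·Δt ≥ ℏ/2

The minimum frequency uncertainty is:
Δf = ℏ/(2hτ) = 1/(4πτ)
Δf = 1/(4π × 6.518e-07 s)
Δf = 1.221e+05 Hz = 122.094 kHz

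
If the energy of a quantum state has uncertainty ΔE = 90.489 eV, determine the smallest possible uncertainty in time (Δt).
3.637 as

Using the energy-time uncertainty principle:
ΔEΔt ≥ ℏ/2

The minimum uncertainty in time is:
Δt_min = ℏ/(2ΔE)
Δt_min = (1.055e-34 J·s) / (2 × 1.450e-17 J)
Δt_min = 3.637e-18 s = 3.637 as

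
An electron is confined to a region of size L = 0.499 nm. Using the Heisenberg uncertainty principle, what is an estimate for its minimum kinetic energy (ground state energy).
38.253 meV

Using the uncertainty principle to estimate ground state energy:

1. The position uncertainty is approximately the confinement size:
   Δx ≈ L = 4.990e-10 m

2. From ΔxΔp ≥ ℏ/2, the minimum momentum uncertainty is:
   Δp ≈ ℏ/(2L) = 1.057e-25 kg·m/s

3. The kinetic energy is approximately:
   KE ≈ (Δp)²/(2m) = (1.057e-25)²/(2 × 9.109e-31 kg)
   KE ≈ 6.129e-21 J = 38.253 meV

This is an order-of-magnitude estimate of the ground state energy.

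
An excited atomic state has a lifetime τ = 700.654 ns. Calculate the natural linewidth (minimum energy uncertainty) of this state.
469.713 peV

Using the energy-time uncertainty principle:
ΔEΔt ≥ ℏ/2

The lifetime τ represents the time uncertainty Δt.
The natural linewidth (minimum energy uncertainty) is:

ΔE = ℏ/(2τ)
ΔE = (1.055e-34 J·s) / (2 × 7.007e-07 s)
ΔE = 7.526e-29 J = 469.713 peV

This natural linewidth limits the precision of spectroscopic measurements.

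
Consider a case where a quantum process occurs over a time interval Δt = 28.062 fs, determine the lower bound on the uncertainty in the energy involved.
11.728 meV

Using the energy-time uncertainty principle:
ΔEΔt ≥ ℏ/2

The minimum uncertainty in energy is:
ΔE_min = ℏ/(2Δt)
ΔE_min = (1.055e-34 J·s) / (2 × 2.806e-14 s)
ΔE_min = 1.879e-21 J = 11.728 meV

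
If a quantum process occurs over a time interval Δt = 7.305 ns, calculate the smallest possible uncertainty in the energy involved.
45.052 neV

Using the energy-time uncertainty principle:
ΔEΔt ≥ ℏ/2

The minimum uncertainty in energy is:
ΔE_min = ℏ/(2Δt)
ΔE_min = (1.055e-34 J·s) / (2 × 7.305e-09 s)
ΔE_min = 7.218e-27 J = 45.052 neV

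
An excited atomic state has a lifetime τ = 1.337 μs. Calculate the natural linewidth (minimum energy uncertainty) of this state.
246.153 peV

Using the energy-time uncertainty principle:
ΔEΔt ≥ ℏ/2

The lifetime τ represents the time uncertainty Δt.
The natural linewidth (minimum energy uncertainty) is:

ΔE = ℏ/(2τ)
ΔE = (1.055e-34 J·s) / (2 × 1.337e-06 s)
ΔE = 3.944e-29 J = 246.153 peV

This natural linewidth limits the precision of spectroscopic measurements.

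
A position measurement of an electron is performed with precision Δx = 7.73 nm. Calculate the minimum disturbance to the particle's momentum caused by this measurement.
6.821 × 10^-27 kg·m/s

The uncertainty principle implies that measuring position disturbs momentum:
ΔxΔp ≥ ℏ/2

When we measure position with precision Δx, we necessarily introduce a momentum uncertainty:
Δp ≥ ℏ/(2Δx)
Δp_min = (1.055e-34 J·s) / (2 × 7.730e-09 m)
Δp_min = 6.821e-27 kg·m/s

The more precisely we measure position, the greater the momentum disturbance.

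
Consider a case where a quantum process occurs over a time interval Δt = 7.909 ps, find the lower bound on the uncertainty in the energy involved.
41.612 μeV

Using the energy-time uncertainty principle:
ΔEΔt ≥ ℏ/2

The minimum uncertainty in energy is:
ΔE_min = ℏ/(2Δt)
ΔE_min = (1.055e-34 J·s) / (2 × 7.909e-12 s)
ΔE_min = 6.667e-24 J = 41.612 μeV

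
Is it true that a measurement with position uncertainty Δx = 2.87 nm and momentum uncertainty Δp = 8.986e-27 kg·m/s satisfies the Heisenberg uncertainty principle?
No, it violates the uncertainty principle (impossible measurement).

Calculate the product ΔxΔp:
ΔxΔp = (2.870e-09 m) × (8.986e-27 kg·m/s)
ΔxΔp = 2.579e-35 J·s

Compare to the minimum allowed value ℏ/2:
ℏ/2 = 5.273e-35 J·s

Since ΔxΔp = 2.579e-35 J·s < 5.273e-35 J·s = ℏ/2,
the measurement violates the uncertainty principle.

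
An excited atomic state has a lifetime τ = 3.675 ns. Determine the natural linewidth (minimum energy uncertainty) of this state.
89.553 neV

Using the energy-time uncertainty principle:
ΔEΔt ≥ ℏ/2

The lifetime τ represents the time uncertainty Δt.
The natural linewidth (minimum energy uncertainty) is:

ΔE = ℏ/(2τ)
ΔE = (1.055e-34 J·s) / (2 × 3.675e-09 s)
ΔE = 1.435e-26 J = 89.553 neV

This natural linewidth limits the precision of spectroscopic measurements.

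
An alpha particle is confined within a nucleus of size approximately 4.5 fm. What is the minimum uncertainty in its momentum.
1.172 × 10^-20 kg·m/s

Using the Heisenberg uncertainty principle:
ΔxΔp ≥ ℏ/2

With Δx ≈ L = 4.500e-15 m (the confinement size):
Δp_min = ℏ/(2Δx)
Δp_min = (1.055e-34 J·s) / (2 × 4.500e-15 m)
Δp_min = 1.172e-20 kg·m/s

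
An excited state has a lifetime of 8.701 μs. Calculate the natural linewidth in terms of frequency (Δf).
9.146 kHz

Using the energy-time uncertainty principle and E = hf:
ΔEΔt ≥ ℏ/2
hΔf·Δt ≥ ℏ/2

The minimum frequency uncertainty is:
Δf = ℏ/(2hτ) = 1/(4πτ)
Δf = 1/(4π × 8.701e-06 s)
Δf = 9.146e+03 Hz = 9.146 kHz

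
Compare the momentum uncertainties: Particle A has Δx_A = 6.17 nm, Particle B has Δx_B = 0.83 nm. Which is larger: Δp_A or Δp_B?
Particle B has the larger minimum momentum uncertainty, by a factor of 7.43.

For each particle, the minimum momentum uncertainty is Δp_min = ℏ/(2Δx):

Particle A: Δp_A = ℏ/(2×6.170e-09 m) = 8.546e-27 kg·m/s
Particle B: Δp_B = ℏ/(2×8.300e-10 m) = 6.353e-26 kg·m/s

Ratio: Δp_B/Δp_A = 7.43

Since Δp_min ∝ 1/Δx, the particle with smaller position uncertainty (B) has larger momentum uncertainty.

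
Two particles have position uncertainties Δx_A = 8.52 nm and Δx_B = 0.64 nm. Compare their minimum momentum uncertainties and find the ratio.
Particle B has the larger minimum momentum uncertainty, by a factor of 13.31.

For each particle, the minimum momentum uncertainty is Δp_min = ℏ/(2Δx):

Particle A: Δp_A = ℏ/(2×8.520e-09 m) = 6.189e-27 kg·m/s
Particle B: Δp_B = ℏ/(2×6.400e-10 m) = 8.239e-26 kg·m/s

Ratio: Δp_B/Δp_A = 13.31

Since Δp_min ∝ 1/Δx, the particle with smaller position uncertainty (B) has larger momentum uncertainty.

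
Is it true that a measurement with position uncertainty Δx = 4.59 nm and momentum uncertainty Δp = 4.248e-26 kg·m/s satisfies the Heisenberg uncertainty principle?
Yes, it satisfies the uncertainty principle.

Calculate the product ΔxΔp:
ΔxΔp = (4.590e-09 m) × (4.248e-26 kg·m/s)
ΔxΔp = 1.950e-34 J·s

Compare to the minimum allowed value ℏ/2:
ℏ/2 = 5.273e-35 J·s

Since ΔxΔp = 1.950e-34 J·s ≥ 5.273e-35 J·s = ℏ/2,
the measurement satisfies the uncertainty principle.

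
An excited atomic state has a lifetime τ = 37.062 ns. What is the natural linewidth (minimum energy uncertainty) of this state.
8.880 neV

Using the energy-time uncertainty principle:
ΔEΔt ≥ ℏ/2

The lifetime τ represents the time uncertainty Δt.
The natural linewidth (minimum energy uncertainty) is:

ΔE = ℏ/(2τ)
ΔE = (1.055e-34 J·s) / (2 × 3.706e-08 s)
ΔE = 1.423e-27 J = 8.880 neV

This natural linewidth limits the precision of spectroscopic measurements.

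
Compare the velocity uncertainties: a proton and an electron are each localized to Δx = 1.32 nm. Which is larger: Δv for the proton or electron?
The electron has the larger minimum velocity uncertainty, by a ratio of 1836.2.

For both particles, Δp_min = ℏ/(2Δx) = 3.995e-26 kg·m/s (same for both).

The velocity uncertainty is Δv = Δp/m:
- proton: Δv = 3.995e-26 / 1.673e-27 = 2.388e+01 m/s = 23.882 m/s
- electron: Δv = 3.995e-26 / 9.109e-31 = 4.385e+04 m/s = 43.851 km/s

Ratio: 4.385e+04 / 2.388e+01 = 1836.2

The lighter particle has larger velocity uncertainty because Δv ∝ 1/m.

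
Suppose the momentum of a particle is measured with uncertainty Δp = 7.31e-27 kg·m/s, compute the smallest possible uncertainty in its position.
7.213 nm

Using the Heisenberg uncertainty principle:
ΔxΔp ≥ ℏ/2

The minimum uncertainty in position is:
Δx_min = ℏ/(2Δp)
Δx_min = (1.055e-34 J·s) / (2 × 7.310e-27 kg·m/s)
Δx_min = 7.213e-09 m = 7.213 nm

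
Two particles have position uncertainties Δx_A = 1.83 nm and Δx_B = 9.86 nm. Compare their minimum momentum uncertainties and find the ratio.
Particle A has the larger minimum momentum uncertainty, by a factor of 5.39.

For each particle, the minimum momentum uncertainty is Δp_min = ℏ/(2Δx):

Particle A: Δp_A = ℏ/(2×1.830e-09 m) = 2.881e-26 kg·m/s
Particle B: Δp_B = ℏ/(2×9.860e-09 m) = 5.348e-27 kg·m/s

Ratio: Δp_A/Δp_B = 5.39

Since Δp_min ∝ 1/Δx, the particle with smaller position uncertainty (A) has larger momentum uncertainty.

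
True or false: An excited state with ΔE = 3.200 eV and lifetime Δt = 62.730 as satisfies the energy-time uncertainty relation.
No, it violates the uncertainty relation.

Calculate the product ΔEΔt:
ΔE = 3.200 eV = 5.127e-19 J
ΔEΔt = (5.127e-19 J) × (6.273e-17 s)
ΔEΔt = 3.216e-35 J·s

Compare to the minimum allowed value ℏ/2:
ℏ/2 = 5.273e-35 J·s

Since ΔEΔt = 3.216e-35 J·s < 5.273e-35 J·s = ℏ/2,
this violates the uncertainty relation.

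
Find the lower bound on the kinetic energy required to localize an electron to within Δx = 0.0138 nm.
50.016 eV

Localizing a particle requires giving it sufficient momentum uncertainty:

1. From uncertainty principle: Δp ≥ ℏ/(2Δx)
   Δp_min = (1.055e-34 J·s) / (2 × 1.380e-11 m)
   Δp_min = 3.821e-24 kg·m/s

2. This momentum uncertainty corresponds to kinetic energy:
   KE ≈ (Δp)²/(2m) = (3.821e-24)²/(2 × 9.109e-31 kg)
   KE = 8.013e-18 J = 50.016 eV

Tighter localization requires more energy.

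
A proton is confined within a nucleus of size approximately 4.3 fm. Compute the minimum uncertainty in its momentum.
1.226 × 10^-20 kg·m/s

Using the Heisenberg uncertainty principle:
ΔxΔp ≥ ℏ/2

With Δx ≈ L = 4.300e-15 m (the confinement size):
Δp_min = ℏ/(2Δx)
Δp_min = (1.055e-34 J·s) / (2 × 4.300e-15 m)
Δp_min = 1.226e-20 kg·m/s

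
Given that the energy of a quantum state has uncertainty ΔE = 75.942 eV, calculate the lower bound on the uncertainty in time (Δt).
4.334 as

Using the energy-time uncertainty principle:
ΔEΔt ≥ ℏ/2

The minimum uncertainty in time is:
Δt_min = ℏ/(2ΔE)
Δt_min = (1.055e-34 J·s) / (2 × 1.217e-17 J)
Δt_min = 4.334e-18 s = 4.334 as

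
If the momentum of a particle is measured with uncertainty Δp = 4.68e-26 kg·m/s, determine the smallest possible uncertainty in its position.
1.127 nm

Using the Heisenberg uncertainty principle:
ΔxΔp ≥ ℏ/2

The minimum uncertainty in position is:
Δx_min = ℏ/(2Δp)
Δx_min = (1.055e-34 J·s) / (2 × 4.680e-26 kg·m/s)
Δx_min = 1.127e-09 m = 1.127 nm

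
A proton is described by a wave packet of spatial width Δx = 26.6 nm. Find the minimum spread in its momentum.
1.982 × 10^-27 kg·m/s

For a wave packet, the spatial width Δx and momentum spread Δp are related by the uncertainty principle:
ΔxΔp ≥ ℏ/2

The minimum momentum spread is:
Δp_min = ℏ/(2Δx)
Δp_min = (1.055e-34 J·s) / (2 × 2.660e-08 m)
Δp_min = 1.982e-27 kg·m/s

A wave packet cannot have both a well-defined position and well-defined momentum.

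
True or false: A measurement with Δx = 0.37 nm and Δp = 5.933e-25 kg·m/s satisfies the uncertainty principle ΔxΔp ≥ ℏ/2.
Yes, it satisfies the uncertainty principle.

Calculate the product ΔxΔp:
ΔxΔp = (3.700e-10 m) × (5.933e-25 kg·m/s)
ΔxΔp = 2.195e-34 J·s

Compare to the minimum allowed value ℏ/2:
ℏ/2 = 5.273e-35 J·s

Since ΔxΔp = 2.195e-34 J·s ≥ 5.273e-35 J·s = ℏ/2,
the measurement satisfies the uncertainty principle.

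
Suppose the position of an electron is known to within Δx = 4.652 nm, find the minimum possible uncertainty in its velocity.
12.443 km/s

Using the Heisenberg uncertainty principle and Δp = mΔv:
ΔxΔp ≥ ℏ/2
Δx(mΔv) ≥ ℏ/2

The minimum uncertainty in velocity is:
Δv_min = ℏ/(2mΔx)
Δv_min = (1.055e-34 J·s) / (2 × 9.109e-31 kg × 4.652e-09 m)
Δv_min = 1.244e+04 m/s = 12.443 km/s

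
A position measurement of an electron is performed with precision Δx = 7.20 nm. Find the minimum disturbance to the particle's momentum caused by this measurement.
7.323 × 10^-27 kg·m/s

The uncertainty principle implies that measuring position disturbs momentum:
ΔxΔp ≥ ℏ/2

When we measure position with precision Δx, we necessarily introduce a momentum uncertainty:
Δp ≥ ℏ/(2Δx)
Δp_min = (1.055e-34 J·s) / (2 × 7.200e-09 m)
Δp_min = 7.323e-27 kg·m/s

The more precisely we measure position, the greater the momentum disturbance.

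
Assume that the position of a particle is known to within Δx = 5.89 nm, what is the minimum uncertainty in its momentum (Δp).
8.952 × 10^-27 kg·m/s

Using the Heisenberg uncertainty principle:
ΔxΔp ≥ ℏ/2

The minimum uncertainty in momentum is:
Δp_min = ℏ/(2Δx)
Δp_min = (1.055e-34 J·s) / (2 × 5.890e-09 m)
Δp_min = 8.952e-27 kg·m/s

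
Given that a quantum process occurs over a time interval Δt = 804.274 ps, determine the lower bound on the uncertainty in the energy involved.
409.196 neV

Using the energy-time uncertainty principle:
ΔEΔt ≥ ℏ/2

The minimum uncertainty in energy is:
ΔE_min = ℏ/(2Δt)
ΔE_min = (1.055e-34 J·s) / (2 × 8.043e-10 s)
ΔE_min = 6.556e-26 J = 409.196 neV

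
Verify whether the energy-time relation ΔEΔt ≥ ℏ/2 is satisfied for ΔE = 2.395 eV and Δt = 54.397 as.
No, it violates the uncertainty relation.

Calculate the product ΔEΔt:
ΔE = 2.395 eV = 3.837e-19 J
ΔEΔt = (3.837e-19 J) × (5.440e-17 s)
ΔEΔt = 2.087e-35 J·s

Compare to the minimum allowed value ℏ/2:
ℏ/2 = 5.273e-35 J·s

Since ΔEΔt = 2.087e-35 J·s < 5.273e-35 J·s = ℏ/2,
this violates the uncertainty relation.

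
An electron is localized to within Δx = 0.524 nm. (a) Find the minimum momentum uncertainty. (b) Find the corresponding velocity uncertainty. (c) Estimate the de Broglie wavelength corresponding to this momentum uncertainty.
(a) Δp_min = 1.006 × 10^-25 kg·m/s
(b) Δv_min = 110.465 km/s
(c) λ_dB = 6.585 nm

Step-by-step:

(a) From the uncertainty principle:
Δp_min = ℏ/(2Δx) = (1.055e-34 J·s)/(2 × 5.240e-10 m) = 1.006e-25 kg·m/s

(b) The velocity uncertainty:
Δv = Δp/m = (1.006e-25 kg·m/s)/(9.109e-31 kg) = 1.105e+05 m/s = 110.465 km/s

(c) The de Broglie wavelength for this momentum:
λ = h/p = (6.626e-34 J·s)/(1.006e-25 kg·m/s) = 6.585e-09 m = 6.585 nm

Note: The de Broglie wavelength is comparable to the localization size, as expected from wave-particle duality.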